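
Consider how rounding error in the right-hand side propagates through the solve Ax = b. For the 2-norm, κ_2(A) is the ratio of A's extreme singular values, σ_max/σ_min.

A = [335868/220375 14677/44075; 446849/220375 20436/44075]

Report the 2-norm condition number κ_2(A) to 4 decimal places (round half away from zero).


M = AᵀA = [12499253689/1942605625 562453632/388521125; 562453632/388521125 25321777/77704225]. tr(M)=7812194/1155625, det(M)=28561/28890625
eigenvalues of AᵀA: λ = (tr ± √(tr²−4·det))/2 = 169/25, 169/1155625
κ_2(A) = √(λ_max/λ_min) = √((169/25) / (169/1155625)) = 215.0000

215.0000


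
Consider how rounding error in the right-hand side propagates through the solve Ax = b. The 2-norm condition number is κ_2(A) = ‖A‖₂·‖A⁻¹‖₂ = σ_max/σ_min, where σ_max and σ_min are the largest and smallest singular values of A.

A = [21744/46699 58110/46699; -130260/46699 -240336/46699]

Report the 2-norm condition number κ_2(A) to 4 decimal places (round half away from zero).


form AᵀA = [10375056/1297321 19375200/1297321; 19375200/1297321 36370116/1297321] with trace 161748/4489 and determinant 5184/4489
solving λ² − 161748/4489·λ + 5184/4489 = 0 gives λ = 36, 144/4489
κ = σ_max/σ_min = 6/(12/67) = 33.5000

33.5000


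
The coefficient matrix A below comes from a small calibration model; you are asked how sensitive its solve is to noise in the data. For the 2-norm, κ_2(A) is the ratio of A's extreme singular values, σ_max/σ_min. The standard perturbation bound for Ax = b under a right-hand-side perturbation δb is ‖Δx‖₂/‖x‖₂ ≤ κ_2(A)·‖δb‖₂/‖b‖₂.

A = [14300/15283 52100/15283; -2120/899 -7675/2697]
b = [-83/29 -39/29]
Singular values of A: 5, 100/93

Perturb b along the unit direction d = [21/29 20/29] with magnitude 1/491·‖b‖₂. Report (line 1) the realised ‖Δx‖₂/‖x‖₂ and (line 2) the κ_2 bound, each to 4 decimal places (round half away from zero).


0.0021
0.0095

σ_max = 5, σ_min = 100/93
κ = σ_max/σ_min = 5/(100/93) = 4.6500
κ_2(A)·‖δb‖/‖b‖ = 0.0095
solve Ax = b  →  x = [2.3676 -1.4894]
2-norm of b is 3.1623; of x, 2.7972
Δx = A⁻¹·δb where δb = 1/491·3.1623·d; ‖Δx‖ = 0.0060
dividing the unrounded norms, ‖Δx‖/‖x‖ = 0.0021
tightness: 0.0021 against a bound of 0.0095 (unrounded ratio ≈ 0.2261)


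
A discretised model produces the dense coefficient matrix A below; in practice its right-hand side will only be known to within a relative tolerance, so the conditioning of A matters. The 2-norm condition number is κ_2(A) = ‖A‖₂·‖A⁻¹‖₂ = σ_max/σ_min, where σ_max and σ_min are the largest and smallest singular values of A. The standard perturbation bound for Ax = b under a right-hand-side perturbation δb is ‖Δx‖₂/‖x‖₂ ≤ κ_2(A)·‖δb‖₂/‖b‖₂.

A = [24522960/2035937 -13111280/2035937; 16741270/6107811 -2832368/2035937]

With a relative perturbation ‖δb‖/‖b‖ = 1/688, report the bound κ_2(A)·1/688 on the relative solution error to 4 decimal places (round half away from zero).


form AᵀA = [3386466523300/22192358841 -602022380960/7397452947; -602022380960/7397452947 107036271104/2465817649] with trace 15051186724/76790169 and determinant 61465600/76790169
eigenvalues of AᵀA: λ = (tr ± √(tr²−4·det))/2 = 196, 313600/76790169
κ = σ_max/σ_min = 14/(560/8763) = 219.0750
worst-case relative error ≤ 219.0750 × 1/688 = 0.3184

0.3184


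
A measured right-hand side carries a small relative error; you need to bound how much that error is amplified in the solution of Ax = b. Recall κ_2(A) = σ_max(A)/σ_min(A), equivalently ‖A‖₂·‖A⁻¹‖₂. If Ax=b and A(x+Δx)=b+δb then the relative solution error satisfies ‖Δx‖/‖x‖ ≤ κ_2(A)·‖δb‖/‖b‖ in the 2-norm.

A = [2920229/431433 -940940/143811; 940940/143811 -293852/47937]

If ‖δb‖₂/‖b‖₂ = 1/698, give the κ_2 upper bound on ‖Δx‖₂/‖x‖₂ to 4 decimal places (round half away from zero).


M = AᵀA = [19614804001/221325129 -6226199980/73775043; -6226199980/73775043 1976824096/24591681]. tr(M)=44478265/263169, det(M)=456976/263169
char-poly roots: 169 and 2704/263169
κ = σ_max/σ_min = 13/(52/513) = 128.2500
bound on ‖Δx‖/‖x‖: κ·ε = 128.2500·1/698 = 0.1837

0.1837


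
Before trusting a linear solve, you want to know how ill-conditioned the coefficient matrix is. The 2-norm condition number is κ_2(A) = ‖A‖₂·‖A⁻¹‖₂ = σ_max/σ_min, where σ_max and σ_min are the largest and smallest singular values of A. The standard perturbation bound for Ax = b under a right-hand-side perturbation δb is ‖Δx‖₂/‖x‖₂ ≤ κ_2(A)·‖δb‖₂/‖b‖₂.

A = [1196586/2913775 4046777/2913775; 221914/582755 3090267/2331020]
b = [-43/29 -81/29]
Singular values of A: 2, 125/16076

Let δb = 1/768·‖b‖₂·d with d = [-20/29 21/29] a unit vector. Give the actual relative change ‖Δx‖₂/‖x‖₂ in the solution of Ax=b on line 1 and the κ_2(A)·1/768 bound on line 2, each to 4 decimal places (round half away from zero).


0.0041
0.3349

σ_max = 2, σ_min = 125/16076
κ_2(A) = 2 / (125/16076) = 257.2160
κ_2(A)·‖δb‖/‖b‖ = 0.3349
solve Ax = b  →  x = [123.0437 -37.4502]
‖b‖ = 3.1623, ‖x‖ = 128.6167
δb = ε·‖b‖·d = [-0.0028 0.0030]; solving A·Δx = δb gives ‖Δx‖ = 0.5295
relative error = 0.0041
so the bound overstates the realised error by a factor of ≈ 81.3444 (computed from the unrounded values)


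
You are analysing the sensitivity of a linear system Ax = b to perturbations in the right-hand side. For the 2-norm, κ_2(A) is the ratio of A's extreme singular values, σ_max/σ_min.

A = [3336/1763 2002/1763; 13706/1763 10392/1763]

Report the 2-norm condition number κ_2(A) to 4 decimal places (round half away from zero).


43.0000

AᵀA = [118372/1849 88704/1849; 88704/1849 66628/1849]; tr = 185000/1849, det = 10000/1849
λ_max, λ_min = (185000/1849 ± √34151040000/3418801)/2 = 100, 100/1849
σ_max=√100=10, σ_min=√(100/1849)=(10/43) → κ = 43.0000


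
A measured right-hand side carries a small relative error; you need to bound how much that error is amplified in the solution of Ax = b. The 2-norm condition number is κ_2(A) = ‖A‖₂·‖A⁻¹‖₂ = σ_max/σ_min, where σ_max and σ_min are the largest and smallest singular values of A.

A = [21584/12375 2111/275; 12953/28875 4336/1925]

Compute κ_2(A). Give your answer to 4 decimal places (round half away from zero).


138.6000

M = AᵀA = [38940169/12006225 3841792/266805; 3841792/266805 379457/5929]. tr(M)=807340594/12006225, det(M)=2825761/12006225
eigenvalues of AᵀA: λ = (tr ± √(tr²−4·det))/2 = 1681/25, 1681/480249
so κ_2 = √((1681/25) / (1681/480249)) = 138.6000


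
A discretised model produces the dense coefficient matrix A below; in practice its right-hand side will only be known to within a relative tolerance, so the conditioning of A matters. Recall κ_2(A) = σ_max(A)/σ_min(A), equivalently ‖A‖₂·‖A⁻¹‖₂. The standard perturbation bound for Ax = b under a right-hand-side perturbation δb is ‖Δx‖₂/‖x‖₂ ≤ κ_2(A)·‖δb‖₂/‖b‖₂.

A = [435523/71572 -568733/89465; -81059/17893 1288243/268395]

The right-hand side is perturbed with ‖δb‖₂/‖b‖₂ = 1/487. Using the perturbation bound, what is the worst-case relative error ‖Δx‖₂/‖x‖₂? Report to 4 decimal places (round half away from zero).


AᵀA = [294809267225/5122551184 -232156732885/3841913388; -232156732885/3841913388 182827402186/2881435041]; tr = 6633200761/54819216, det = 9150625/54819216
char-poly roots: 121 and 75625/54819216
so κ_2 = √(121 / (75625/54819216)) = 296.1600
κ_2(A)·‖δb‖/‖b‖ = 0.6081

0.6081


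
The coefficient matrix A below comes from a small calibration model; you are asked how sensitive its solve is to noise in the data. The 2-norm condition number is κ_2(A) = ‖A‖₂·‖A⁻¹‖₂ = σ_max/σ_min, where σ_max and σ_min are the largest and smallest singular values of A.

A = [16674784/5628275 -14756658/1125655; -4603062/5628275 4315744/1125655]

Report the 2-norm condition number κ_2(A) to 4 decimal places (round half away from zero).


form AᵀA = [478778561956/50683967161 -2127437775360/50683967161; -2127437775360/50683967161 9455384064100/50683967161] with trace 5909674376/30151081 and determinant 12250000/30151081
eigenvalues of AᵀA: λ = (tr ± √(tr²−4·det))/2 = 196, 62500/30151081
κ_2(A) = √(λ_max/λ_min) = √(196 / (62500/30151081)) = 307.4960

307.4960


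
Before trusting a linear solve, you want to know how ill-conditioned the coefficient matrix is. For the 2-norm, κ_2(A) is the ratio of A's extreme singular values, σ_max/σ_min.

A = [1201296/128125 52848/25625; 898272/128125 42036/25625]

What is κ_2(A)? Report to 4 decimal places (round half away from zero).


156.2500

AᵀA = [90000186624/656640625 4049834112/131328125; 4049834112/131328125 182397456/26265625]; tr = 56252304/390625, det = 331776/390625
λ_max, λ_min = (56252304/390625 ± √3163803305308416/152587890625)/2 = 144, 2304/390625
κ_2(A) = √(λ_max/λ_min) = √(144 / (2304/390625)) = 156.2500


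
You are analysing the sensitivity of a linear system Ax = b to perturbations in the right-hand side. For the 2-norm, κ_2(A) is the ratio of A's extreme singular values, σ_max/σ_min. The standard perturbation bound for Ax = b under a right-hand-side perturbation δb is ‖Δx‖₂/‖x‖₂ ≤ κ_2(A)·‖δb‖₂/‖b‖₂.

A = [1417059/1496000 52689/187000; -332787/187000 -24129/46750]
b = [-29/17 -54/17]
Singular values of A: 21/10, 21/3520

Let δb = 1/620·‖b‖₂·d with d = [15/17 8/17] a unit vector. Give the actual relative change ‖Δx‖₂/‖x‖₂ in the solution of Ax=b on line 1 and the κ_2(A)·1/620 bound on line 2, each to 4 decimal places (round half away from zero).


0.0019
0.5677

from the listed singular values, σ₁ = 21/10, σ_n = 21/3520
κ_2(A) = (21/10) / (21/3520) = 352.0000
κ_2(A)·‖δb‖/‖b‖ = 0.5677
solve Ax = b  →  x = [141.7143 -482.4762]
‖b‖₂ = 3.6056 and ‖x‖₂ = 502.8580
with δb = [0.0051 0.0027], A·Δx = δb → ‖Δx‖ = 0.9748
dividing the unrounded norms, ‖Δx‖/‖x‖ = 0.0019
tightness: 0.0019 against a bound of 0.5677 (unrounded ratio ≈ 0.0034)


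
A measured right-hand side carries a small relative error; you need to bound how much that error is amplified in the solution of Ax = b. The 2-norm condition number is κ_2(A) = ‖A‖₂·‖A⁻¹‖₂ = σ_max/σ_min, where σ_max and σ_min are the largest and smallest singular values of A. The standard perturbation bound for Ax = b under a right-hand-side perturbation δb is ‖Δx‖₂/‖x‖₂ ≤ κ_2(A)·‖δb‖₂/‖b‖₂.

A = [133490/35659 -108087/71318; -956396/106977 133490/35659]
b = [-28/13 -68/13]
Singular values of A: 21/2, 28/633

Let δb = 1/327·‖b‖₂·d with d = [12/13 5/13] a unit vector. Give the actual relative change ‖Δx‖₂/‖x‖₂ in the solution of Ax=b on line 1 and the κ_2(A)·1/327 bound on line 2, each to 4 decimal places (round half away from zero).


largest singular value 21/2, smallest 28/633
condition number: (21/2) ÷ (28/633) = 237.3750
κ_2(A)·‖δb‖/‖b‖ = 0.7259
solve Ax = b  →  x = [-34.4286 -83.6190]
‖b‖₂ = 5.6569 and ‖x‖₂ = 90.4294
δb = ε·‖b‖·d = [0.0160 0.0067]; solving A·Δx = δb gives ‖Δx‖ = 0.3911
dividing the unrounded norms, ‖Δx‖/‖x‖ = 0.0043
realised/bound (from unrounded values) ≈ 0.0060

0.0043
0.7259


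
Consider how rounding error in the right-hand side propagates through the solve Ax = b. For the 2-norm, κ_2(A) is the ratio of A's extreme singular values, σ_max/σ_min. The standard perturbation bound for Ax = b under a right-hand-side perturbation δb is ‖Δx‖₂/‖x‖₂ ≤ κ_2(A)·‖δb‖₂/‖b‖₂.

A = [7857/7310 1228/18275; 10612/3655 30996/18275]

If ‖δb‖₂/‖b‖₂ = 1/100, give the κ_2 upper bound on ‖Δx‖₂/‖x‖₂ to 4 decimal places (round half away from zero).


form AᵀA = [20487625/2137444 2670030/534361; 2670030/534361 1539616/534361] with trace 92201/7396 and determinant 4900/1849
solving λ² − 92201/7396·λ + 4900/1849 = 0 gives λ = 49/4, 400/1849
so κ_2 = √((49/4) / (400/1849)) = 7.5250
κ_2(A)·‖δb‖/‖b‖ = 0.0753

0.0753


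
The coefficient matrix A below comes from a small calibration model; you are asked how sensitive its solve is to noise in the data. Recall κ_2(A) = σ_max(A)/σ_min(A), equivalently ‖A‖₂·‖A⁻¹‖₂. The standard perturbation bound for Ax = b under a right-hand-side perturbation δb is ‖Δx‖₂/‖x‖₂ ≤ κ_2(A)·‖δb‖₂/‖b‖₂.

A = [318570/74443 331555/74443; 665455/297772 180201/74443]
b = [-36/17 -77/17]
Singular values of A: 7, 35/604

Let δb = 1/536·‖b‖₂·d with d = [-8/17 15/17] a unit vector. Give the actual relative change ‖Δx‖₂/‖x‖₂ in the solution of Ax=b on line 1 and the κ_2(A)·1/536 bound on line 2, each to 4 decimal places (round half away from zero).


σ_max = 7, σ_min = 35/604
condition number: 7 ÷ (35/604) = 120.8000
worst-case relative error ≤ 120.8000 × 1/536 = 0.2254
solve Ax = b  →  x = [37.0956 -36.1182]
2-norm of b is 5.0000; of x, 51.7746
δb = ε·‖b‖·d = [-0.0044 0.0082]; solving A·Δx = δb gives ‖Δx‖ = 0.1610
dividing the unrounded norms, ‖Δx‖/‖x‖ = 0.0031
tightness: 0.0031 against a bound of 0.2254 (unrounded ratio ≈ 0.0138)

0.0031
0.2254


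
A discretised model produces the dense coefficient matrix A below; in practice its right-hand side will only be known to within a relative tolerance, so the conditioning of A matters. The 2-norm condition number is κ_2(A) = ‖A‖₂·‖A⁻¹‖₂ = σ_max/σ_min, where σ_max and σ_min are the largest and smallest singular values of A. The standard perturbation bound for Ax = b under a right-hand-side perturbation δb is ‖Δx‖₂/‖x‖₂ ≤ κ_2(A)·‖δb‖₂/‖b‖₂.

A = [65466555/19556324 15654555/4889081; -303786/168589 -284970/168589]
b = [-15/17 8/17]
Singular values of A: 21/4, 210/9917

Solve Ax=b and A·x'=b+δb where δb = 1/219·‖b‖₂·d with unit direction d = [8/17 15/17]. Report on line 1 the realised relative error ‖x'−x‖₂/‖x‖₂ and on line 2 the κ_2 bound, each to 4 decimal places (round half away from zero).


1.1321
1.1321

largest singular value 21/4, smallest 210/9917
κ = σ_max/σ_min = (21/4)/(210/9917) = 247.9250
worst-case relative error ≤ 247.9250 × 1/219 = 1.1321
solve Ax = b  →  x = [-0.1379 -0.1314]
‖b‖₂ = 1.0000 and ‖x‖₂ = 0.1905
Δx = A⁻¹·δb where δb = 1/219·1.0000·d; ‖Δx‖ = 0.2156
relative error = 1.1321
realised/bound = 1 exactly: the bound is attained for this b and d


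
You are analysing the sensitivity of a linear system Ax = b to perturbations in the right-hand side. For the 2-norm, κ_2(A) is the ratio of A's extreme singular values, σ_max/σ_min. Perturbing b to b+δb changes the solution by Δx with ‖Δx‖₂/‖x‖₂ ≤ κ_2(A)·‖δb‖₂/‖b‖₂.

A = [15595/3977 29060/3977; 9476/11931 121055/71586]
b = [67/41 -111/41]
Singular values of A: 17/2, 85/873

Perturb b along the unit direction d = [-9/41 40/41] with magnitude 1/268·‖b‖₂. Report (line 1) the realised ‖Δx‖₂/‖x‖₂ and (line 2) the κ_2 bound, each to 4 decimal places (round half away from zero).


from the listed singular values, σ₁ = 17/2, σ_n = 85/873
κ = σ_max/σ_min = (17/2)/(85/873) = 87.3000
bound on ‖Δx‖/‖x‖: κ·ε = 87.3000·1/268 = 0.3257
solve Ax = b  →  x = [27.2422 -14.3958]
‖b‖ = 3.1623, ‖x‖ = 30.8120
δb = ε·‖b‖·d = [-0.0026 0.0115]; solving A·Δx = δb gives ‖Δx‖ = 0.1212
relative error = 0.0039
realised/bound (from unrounded values) ≈ 0.0121

0.0039
0.3257


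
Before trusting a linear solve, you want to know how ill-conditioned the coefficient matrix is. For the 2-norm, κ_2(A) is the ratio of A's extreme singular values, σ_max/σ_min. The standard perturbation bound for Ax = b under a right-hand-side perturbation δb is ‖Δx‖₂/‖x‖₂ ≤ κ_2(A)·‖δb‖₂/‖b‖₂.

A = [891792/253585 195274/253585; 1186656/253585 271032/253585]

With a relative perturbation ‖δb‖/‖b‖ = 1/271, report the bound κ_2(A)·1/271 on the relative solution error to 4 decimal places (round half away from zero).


AᵀA = [88137817344/2572214089 19830621600/2572214089; 19830621600/2572214089 4463611204/2572214089]; tr = 55087108/1530169, det = 36864/1530169
char-poly roots: 36 and 1024/1530169
σ_max=√36=6, σ_min=√(1024/1530169)=(32/1237) → κ = 231.9375
worst-case relative error ≤ 231.9375 × 1/271 = 0.8559

0.8559


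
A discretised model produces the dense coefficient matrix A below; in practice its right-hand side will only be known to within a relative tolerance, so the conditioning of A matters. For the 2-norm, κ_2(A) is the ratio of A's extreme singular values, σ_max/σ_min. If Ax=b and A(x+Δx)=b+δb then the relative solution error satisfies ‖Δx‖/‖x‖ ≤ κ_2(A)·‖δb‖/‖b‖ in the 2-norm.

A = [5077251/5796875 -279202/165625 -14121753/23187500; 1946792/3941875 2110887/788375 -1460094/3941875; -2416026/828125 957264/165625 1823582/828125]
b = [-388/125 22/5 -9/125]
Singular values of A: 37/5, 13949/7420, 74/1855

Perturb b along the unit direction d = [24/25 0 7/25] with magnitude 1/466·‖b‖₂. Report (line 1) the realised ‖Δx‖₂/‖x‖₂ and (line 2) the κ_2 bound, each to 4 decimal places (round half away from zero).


0.0039
0.3981

from the listed singular values, σ₁ = 37/5, σ_n = 74/1855
condition number: (37/5) ÷ (74/1855) = 185.5000
perturbation bound = 185.5000·1/466 = 0.3981
solve Ax = b  →  x = [-43.7214 1.2398 -61.2123]
‖b‖ = 5.3852, ‖x‖ = 75.2333
with δb = [0.0111 0.0000 0.0032], A·Δx = δb → ‖Δx‖ = 0.2897
relative error = 0.0039
so the bound overstates the realised error by a factor of ≈ 103.3815 (computed from the unrounded values)


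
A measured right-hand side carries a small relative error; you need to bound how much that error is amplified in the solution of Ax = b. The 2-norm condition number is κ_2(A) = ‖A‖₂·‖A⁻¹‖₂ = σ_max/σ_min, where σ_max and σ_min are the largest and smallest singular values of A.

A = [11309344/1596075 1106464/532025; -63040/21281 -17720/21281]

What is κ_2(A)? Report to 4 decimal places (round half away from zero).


245.5500

form AᵀA = [889084294144/15073700625 86437195264/5024566875; 86437195264/5024566875 8405393984/1674855625] with trace 1543572544/24117921 and determinant 1638400/24117921
solving λ² − 1543572544/24117921·λ + 1638400/24117921 = 0 gives λ = 64, 25600/24117921
κ_2(A) = √(λ_max/λ_min) = √(64 / (25600/24117921)) = 245.5500


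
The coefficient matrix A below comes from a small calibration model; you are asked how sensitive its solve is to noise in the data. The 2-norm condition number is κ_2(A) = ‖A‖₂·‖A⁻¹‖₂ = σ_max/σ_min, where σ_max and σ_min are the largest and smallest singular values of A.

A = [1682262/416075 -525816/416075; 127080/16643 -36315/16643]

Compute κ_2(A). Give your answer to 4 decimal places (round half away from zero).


form AᵀA = [44717420196/599025625 -13041104328/599025625; -13041104328/599025625 3808717929/599025625] with trace 77641821/958441 and determinant 656100/958441
λ_max, λ_min = (77641821/958441 ± √6025737035635641/918609150481)/2 = 81, 8100/958441
κ_2(A) = √(λ_max/λ_min) = √(81 / (8100/958441)) = 97.9000

97.9000


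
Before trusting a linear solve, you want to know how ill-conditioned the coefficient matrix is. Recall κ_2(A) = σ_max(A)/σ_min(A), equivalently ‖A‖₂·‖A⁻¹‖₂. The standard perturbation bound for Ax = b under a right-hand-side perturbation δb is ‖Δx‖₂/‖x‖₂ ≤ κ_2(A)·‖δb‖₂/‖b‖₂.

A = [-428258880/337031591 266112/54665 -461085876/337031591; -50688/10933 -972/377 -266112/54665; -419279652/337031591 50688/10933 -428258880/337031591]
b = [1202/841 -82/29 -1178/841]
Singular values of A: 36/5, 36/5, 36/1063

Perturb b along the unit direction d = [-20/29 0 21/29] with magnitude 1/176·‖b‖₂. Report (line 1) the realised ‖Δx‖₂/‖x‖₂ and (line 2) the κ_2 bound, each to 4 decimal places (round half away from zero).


0.0098
1.2080

from the listed singular values, σ₁ = 36/5, σ_n = 36/1063
κ = σ_max/σ_min = (36/5)/(36/1063) = 212.6000
κ_2(A)·‖δb‖/‖b‖ = 1.2080
solve Ax = b  →  x = [43.0149 0.1496 -40.4649]
2-norm of b is 3.4641; of x, 59.0569
Δx = A⁻¹·δb where δb = 1/176·3.4641·d; ‖Δx‖ = 0.5812
realised ‖Δx‖/‖x‖ = 0.0098
realised/bound (from unrounded values) ≈ 0.0081


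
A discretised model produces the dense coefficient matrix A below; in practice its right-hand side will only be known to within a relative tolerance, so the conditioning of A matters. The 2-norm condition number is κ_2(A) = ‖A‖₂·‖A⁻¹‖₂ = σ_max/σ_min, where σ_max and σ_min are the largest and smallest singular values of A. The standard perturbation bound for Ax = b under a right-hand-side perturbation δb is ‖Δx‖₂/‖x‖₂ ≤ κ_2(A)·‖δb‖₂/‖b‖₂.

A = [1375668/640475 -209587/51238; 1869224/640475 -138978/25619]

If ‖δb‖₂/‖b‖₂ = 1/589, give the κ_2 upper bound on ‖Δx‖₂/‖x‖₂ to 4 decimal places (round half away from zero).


0.3518

AᵀA = [215458432336/16408329025 -80788415526/3281665805; -80788415526/3281665805 121186248505/2625332644]; tr = 13465363121/227104900, det = 38416/469225
λ_max, λ_min = (13465363121/227104900 ± √181299113422267718241/51576635604010000)/2 = 5929/100, 3136/2271049
so κ_2 = √((5929/100) / (3136/2271049)) = 207.2125
bound on ‖Δx‖/‖x‖: κ·ε = 207.2125·1/589 = 0.3518


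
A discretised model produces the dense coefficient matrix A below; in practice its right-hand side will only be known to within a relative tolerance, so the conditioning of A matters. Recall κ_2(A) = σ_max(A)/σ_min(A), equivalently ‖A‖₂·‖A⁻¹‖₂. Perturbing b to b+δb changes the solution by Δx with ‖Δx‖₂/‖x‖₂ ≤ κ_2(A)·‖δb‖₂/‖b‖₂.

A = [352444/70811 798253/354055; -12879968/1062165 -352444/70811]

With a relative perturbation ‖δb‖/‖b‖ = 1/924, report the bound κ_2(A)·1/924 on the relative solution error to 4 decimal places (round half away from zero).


0.0850

M = AᵀA = [1146996151696/6675707025 31854946052/445047135; 31854946052/445047135 22145722961/741745225]. tr(M)=1593263501/7900245, det(M)=6505390336/987530625
char-poly roots: 5041/25 and 1290496/39501225
κ_2(A) = √(λ_max/λ_min) = √((5041/25) / (1290496/39501225)) = 78.5625
κ_2(A)·‖δb‖/‖b‖ = 0.0850


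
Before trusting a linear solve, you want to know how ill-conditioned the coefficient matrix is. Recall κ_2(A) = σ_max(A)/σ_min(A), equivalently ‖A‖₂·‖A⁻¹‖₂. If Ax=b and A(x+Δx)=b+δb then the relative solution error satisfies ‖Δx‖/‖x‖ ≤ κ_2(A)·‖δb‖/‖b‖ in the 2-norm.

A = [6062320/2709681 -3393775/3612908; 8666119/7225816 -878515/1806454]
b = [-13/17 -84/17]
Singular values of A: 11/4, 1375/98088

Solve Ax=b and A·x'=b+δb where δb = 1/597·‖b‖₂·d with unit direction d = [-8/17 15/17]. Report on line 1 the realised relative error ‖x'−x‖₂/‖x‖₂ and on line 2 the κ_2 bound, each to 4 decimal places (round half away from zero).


0.0021
0.3286

from the listed singular values, σ₁ = 11/4, σ_n = 1375/98088
κ = σ_max/σ_min = (11/4)/(1375/98088) = 196.1760
κ_2(A)·‖δb‖/‖b‖ = 0.3286
solve Ax = b  →  x = [-110.7558 -262.9776]
‖b‖ = 5.0000, ‖x‖ = 285.3490
Δx = A⁻¹·δb where δb = 1/597·5.0000·d; ‖Δx‖ = 0.5975
dividing the unrounded norms, ‖Δx‖/‖x‖ = 0.0021
realised/bound (from unrounded values) ≈ 0.0064


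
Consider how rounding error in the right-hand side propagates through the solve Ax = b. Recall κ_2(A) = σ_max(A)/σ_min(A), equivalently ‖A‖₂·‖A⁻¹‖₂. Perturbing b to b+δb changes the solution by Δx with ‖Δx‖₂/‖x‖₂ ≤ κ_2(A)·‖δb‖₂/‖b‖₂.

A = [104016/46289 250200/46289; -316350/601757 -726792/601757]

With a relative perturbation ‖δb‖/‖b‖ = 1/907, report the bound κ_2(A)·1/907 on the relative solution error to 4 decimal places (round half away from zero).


form AᵀA = [1147259844/215414329 2753190000/215414329; 2753190000/215414329 6607753344/215414329] with trace 45887652/1274641 and determinant 20736/1274641
char-poly roots: 36 and 576/1274641
κ_2(A) = √(λ_max/λ_min) = √(36 / (576/1274641)) = 282.2500
κ_2(A)·‖δb‖/‖b‖ = 0.3112

0.3112


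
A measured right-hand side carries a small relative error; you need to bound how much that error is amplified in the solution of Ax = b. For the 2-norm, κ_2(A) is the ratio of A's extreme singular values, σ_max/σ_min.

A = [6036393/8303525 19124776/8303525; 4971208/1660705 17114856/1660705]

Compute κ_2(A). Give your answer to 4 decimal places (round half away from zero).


form AᵀA = [389209259329/41016375625 1334016889128/41016375625; 1334016889128/41016375625 4573893191296/41016375625] with trace 7940963921/65626201 and determinant 23425600/65626201
eigenvalues of AᵀA: λ = (tr ± √(tr²−4·det))/2 = 121, 193600/65626201
κ = σ_max/σ_min = 11/(440/8101) = 202.5250

202.5250


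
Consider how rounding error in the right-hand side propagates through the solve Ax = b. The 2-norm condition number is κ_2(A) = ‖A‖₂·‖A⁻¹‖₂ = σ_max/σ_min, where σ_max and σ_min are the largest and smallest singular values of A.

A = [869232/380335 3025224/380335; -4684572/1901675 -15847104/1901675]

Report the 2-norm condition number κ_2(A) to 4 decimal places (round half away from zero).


262.3000

M = AᵀA = [48554484624/4300080625 166441661568/4300080625; 166441661568/4300080625 570666125376/4300080625]. tr(M)=990752976/6880129, det(M)=2073600/6880129
eigenvalues of AᵀA: λ = (tr ± √(tr²−4·det))/2 = 144, 14400/6880129
κ = σ_max/σ_min = 12/(120/2623) = 262.3000


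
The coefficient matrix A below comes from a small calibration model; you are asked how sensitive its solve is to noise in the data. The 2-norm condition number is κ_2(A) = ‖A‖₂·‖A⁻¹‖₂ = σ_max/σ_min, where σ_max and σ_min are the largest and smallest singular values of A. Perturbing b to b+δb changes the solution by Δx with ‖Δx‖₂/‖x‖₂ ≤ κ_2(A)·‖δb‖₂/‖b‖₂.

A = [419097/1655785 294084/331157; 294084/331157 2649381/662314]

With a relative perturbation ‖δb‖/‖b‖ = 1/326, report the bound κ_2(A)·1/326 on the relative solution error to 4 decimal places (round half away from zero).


M = AᵀA = [1390706289/1630948225 1232064918/326189645; 1232064918/326189645 4381416585/260951716]. tr(M)=68470101/3880900, det(M)=194481/3880900
λ_max, λ_min = (68470101/3880900 ± √4685135685698601/15061384810000)/2 = 441/25, 441/155236
so κ_2 = √((441/25) / (441/155236)) = 78.8000
perturbation bound = 78.8000·1/326 = 0.2417

0.2417


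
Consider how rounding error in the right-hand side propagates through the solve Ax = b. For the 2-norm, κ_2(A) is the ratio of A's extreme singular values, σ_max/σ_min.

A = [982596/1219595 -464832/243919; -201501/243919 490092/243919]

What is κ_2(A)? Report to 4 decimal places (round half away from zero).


202.1875

M = AᵀA = [2355007401/1768623025 -1130216652/353724605; -1130216652/353724605 542519568/70744921]. tr(M)=94189329/10465225, det(M)=20736/10465225
char-poly roots: 9 and 2304/10465225
κ_2(A) = √(λ_max/λ_min) = √(9 / (2304/10465225)) = 202.1875


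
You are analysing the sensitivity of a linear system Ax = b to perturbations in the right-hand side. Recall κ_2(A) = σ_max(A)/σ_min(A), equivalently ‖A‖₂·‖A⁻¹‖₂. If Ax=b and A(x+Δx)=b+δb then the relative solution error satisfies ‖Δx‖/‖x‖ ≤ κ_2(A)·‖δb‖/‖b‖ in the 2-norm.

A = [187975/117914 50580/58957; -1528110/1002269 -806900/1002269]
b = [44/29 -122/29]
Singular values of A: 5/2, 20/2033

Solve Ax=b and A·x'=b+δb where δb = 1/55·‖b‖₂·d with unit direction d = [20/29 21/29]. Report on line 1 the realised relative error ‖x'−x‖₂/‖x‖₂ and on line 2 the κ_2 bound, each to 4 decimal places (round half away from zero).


0.0407
4.6205

largest singular value 5/2, smallest 20/2033
κ_2(A) = (5/2) / (20/2033) = 254.1250
bound on ‖Δx‖/‖x‖: κ·ε = 254.1250·1/55 = 4.6205
solve Ax = b  →  x = [97.0824 -178.6294]
2-norm of b is 4.4721; of x, 203.3063
Δx = A⁻¹·δb where δb = 1/55·4.4721·d; ‖Δx‖ = 8.2653
relative error = 0.0407
realised/bound (from unrounded values) ≈ 0.0088


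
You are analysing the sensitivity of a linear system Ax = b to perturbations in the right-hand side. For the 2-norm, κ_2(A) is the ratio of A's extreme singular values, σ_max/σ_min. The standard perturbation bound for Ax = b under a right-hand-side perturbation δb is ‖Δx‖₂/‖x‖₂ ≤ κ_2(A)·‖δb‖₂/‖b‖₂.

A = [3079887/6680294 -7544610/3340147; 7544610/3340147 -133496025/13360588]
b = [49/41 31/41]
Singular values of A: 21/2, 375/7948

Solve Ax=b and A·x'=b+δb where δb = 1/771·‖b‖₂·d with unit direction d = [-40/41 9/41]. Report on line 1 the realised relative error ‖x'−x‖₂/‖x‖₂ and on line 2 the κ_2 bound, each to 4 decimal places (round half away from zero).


0.0018
0.2886

largest singular value 21/2, smallest 375/7948
condition number: (21/2) ÷ (375/7948) = 222.5440
κ_2(A)·‖δb‖/‖b‖ = 0.2886
solve Ax = b  →  x = [-20.6568 -4.7454]
2-norm of b is 1.4142; of x, 21.1949
re-solving with b+δb shifts x by Δx of norm 0.0389
relative error = 0.0018
realised/bound (from unrounded values) ≈ 0.0064


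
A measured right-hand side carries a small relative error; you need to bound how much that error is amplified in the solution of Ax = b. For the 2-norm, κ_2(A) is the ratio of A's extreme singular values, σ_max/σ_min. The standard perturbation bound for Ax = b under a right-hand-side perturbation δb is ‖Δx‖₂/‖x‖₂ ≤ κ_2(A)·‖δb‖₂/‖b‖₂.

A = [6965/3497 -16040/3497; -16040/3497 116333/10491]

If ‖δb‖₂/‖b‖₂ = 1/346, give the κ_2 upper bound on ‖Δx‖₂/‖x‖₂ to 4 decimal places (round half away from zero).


form AᵀA = [1809425/72361 -13024480/217083; -13024480/217083 93780481/651249] with trace 110065306/651249 and determinant 714025/651249
λ_max, λ_min = (110065306/651249 ± √12112511552604736/424125260001)/2 = 169, 4225/651249
κ = σ_max/σ_min = 13/(65/807) = 161.4000
worst-case relative error ≤ 161.4000 × 1/346 = 0.4665

0.4665


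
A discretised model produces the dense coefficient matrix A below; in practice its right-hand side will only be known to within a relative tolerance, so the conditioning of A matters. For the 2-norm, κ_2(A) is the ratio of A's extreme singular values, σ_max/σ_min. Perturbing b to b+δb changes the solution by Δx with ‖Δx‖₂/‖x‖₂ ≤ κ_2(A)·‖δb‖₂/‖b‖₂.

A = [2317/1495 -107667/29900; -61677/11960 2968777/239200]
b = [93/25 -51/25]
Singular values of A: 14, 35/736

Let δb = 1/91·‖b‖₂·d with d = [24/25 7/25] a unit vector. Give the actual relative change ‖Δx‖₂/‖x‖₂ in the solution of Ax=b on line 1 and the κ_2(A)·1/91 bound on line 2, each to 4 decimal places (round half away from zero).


0.0155
3.2352

σ_max = 14, σ_min = 35/736
κ = σ_max/σ_min = 14/(35/736) = 294.4000
κ_2(A)·‖δb‖/‖b‖ = 3.2352
solve Ax = b  →  x = [58.3154 24.0659]
‖b‖₂ = 4.2426 and ‖x‖₂ = 63.0861
δb = ε·‖b‖·d = [0.0448 0.0131]; solving A·Δx = δb gives ‖Δx‖ = 0.9804
relative error = 0.0155
realised/bound (from unrounded values) ≈ 0.0048


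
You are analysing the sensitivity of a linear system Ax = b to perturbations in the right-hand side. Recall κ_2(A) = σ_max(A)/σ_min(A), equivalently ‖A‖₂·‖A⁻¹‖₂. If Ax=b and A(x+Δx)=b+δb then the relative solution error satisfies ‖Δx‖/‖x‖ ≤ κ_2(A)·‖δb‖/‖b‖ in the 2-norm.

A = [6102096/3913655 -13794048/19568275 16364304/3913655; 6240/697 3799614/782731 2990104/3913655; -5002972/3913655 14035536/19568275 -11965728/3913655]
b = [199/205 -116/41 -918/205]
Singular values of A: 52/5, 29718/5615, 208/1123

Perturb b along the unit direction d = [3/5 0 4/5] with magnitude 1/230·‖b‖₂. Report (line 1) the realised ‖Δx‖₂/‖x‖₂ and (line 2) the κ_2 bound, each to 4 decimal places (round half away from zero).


0.0078
0.2441

from the listed singular values, σ₁ = 52/5, σ_n = 208/1123
condition number: (52/5) ÷ (208/1123) = 56.1500
κ_2(A)·‖δb‖/‖b‖ = 0.2441
solve Ax = b  →  x = [7.4525 -13.5664 -4.8339]
2-norm of b is 5.3852; of x, 16.2159
re-solving with b+δb shifts x by Δx of norm 0.1264
realised ‖Δx‖/‖x‖ = 0.0078
so the bound overstates the realised error by a factor of ≈ 31.3166 (computed from the unrounded values)


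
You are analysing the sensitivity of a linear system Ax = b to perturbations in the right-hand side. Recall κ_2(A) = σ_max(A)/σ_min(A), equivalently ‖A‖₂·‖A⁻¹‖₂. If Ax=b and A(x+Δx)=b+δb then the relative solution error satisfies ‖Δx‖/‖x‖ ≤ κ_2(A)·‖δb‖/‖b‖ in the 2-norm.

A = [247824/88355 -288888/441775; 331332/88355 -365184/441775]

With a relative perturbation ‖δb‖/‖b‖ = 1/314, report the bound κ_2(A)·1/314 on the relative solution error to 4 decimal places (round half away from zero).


0.5490

M = AᵀA = [6847905168/312264241 -7703620992/1561321205; -7703620992/1561321205 8672625216/7806606025]. tr(M)=107001936/4644025, det(M)=82944/4644025
eigenvalues of AᵀA: λ = (tr ± √(tr²−4·det))/2 = 576/25, 144/185761
so κ_2 = √((576/25) / (144/185761)) = 172.4000
worst-case relative error ≤ 172.4000 × 1/314 = 0.5490


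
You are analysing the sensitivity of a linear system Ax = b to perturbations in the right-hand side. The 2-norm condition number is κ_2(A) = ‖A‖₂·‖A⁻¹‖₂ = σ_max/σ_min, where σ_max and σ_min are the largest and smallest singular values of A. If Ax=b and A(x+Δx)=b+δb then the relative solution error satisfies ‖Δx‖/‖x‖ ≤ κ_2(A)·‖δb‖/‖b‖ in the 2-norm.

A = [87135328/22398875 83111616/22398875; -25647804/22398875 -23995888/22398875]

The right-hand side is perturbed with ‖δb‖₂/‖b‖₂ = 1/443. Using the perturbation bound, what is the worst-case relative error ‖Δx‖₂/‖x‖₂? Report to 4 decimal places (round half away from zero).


0.8718

form AᵀA = [13200600377104/802735362025 502873584192/32109414481; 502873584192/32109414481 11973349368064/802735362025] with trace 29933352848/954501025 and determinant 157351936/23862525625
eigenvalues of AᵀA: λ = (tr ± √(tr²−4·det))/2 = 784/25, 200704/954501025
κ_2(A) = √(λ_max/λ_min) = √((784/25) / (200704/954501025)) = 386.1875
bound on ‖Δx‖/‖x‖: κ·ε = 386.1875·1/443 = 0.8718


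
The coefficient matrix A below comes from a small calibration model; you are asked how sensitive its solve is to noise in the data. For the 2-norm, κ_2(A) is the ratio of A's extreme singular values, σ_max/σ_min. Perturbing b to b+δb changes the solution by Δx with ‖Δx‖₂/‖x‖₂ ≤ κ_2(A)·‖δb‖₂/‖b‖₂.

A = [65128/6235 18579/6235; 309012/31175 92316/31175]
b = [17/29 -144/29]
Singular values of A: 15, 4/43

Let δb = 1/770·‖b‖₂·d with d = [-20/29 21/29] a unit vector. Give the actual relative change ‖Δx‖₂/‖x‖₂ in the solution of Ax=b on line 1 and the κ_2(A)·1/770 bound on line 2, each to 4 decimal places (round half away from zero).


largest singular value 15, smallest 4/43
condition number: 15 ÷ (4/43) = 161.2500
worst-case relative error ≤ 161.2500 × 1/770 = 0.2094
solve Ax = b  →  x = [11.8480 -41.3360]
‖b‖ = 5.0000, ‖x‖ = 43.0005
with δb = [-0.0045 0.0047], A·Δx = δb → ‖Δx‖ = 0.0698
dividing the unrounded norms, ‖Δx‖/‖x‖ = 0.0016
so the bound overstates the realised error by a factor of ≈ 129.0014 (computed from the unrounded values)

0.0016
0.2094


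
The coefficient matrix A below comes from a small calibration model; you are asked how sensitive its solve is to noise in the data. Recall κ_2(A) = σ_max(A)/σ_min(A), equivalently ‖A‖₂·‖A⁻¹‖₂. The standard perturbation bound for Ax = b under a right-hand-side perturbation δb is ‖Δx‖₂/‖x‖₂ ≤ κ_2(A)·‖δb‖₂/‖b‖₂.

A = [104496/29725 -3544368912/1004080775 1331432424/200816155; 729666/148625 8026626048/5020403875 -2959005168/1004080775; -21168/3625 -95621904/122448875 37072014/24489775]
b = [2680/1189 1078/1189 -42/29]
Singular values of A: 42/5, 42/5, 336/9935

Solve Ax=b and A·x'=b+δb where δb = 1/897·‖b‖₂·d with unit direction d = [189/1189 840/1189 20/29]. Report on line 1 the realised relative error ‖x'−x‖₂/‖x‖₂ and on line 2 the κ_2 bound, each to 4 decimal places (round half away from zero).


0.2769
0.2769

largest singular value 42/5, smallest 336/9935
condition number: (42/5) ÷ (336/9935) = 248.3750
κ_2(A)·‖δb‖/‖b‖ = 0.2769
solve Ax = b  →  x = [0.2952 -0.0762 0.1429]
2-norm of b is 2.8284; of x, 0.3367
re-solving with b+δb shifts x by Δx of norm 0.0932
relative error = 0.2769
so the bound is sharp here: realised error equals the bound


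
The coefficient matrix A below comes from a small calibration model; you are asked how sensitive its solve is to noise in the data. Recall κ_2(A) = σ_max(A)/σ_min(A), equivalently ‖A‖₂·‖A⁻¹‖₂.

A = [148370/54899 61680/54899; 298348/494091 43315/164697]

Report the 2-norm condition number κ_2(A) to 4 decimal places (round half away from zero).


278.1000

AᵀA = [1113692884/145226601 154677220/48408867; 154677220/48408867 21484825/16136289]; tr = 7734061/859329, det = 100/95481
λ_max, λ_min = (7734061/859329 ± √59812605967321/738446330241)/2 = 9, 100/859329
so κ_2 = √(9 / (100/859329)) = 278.1000


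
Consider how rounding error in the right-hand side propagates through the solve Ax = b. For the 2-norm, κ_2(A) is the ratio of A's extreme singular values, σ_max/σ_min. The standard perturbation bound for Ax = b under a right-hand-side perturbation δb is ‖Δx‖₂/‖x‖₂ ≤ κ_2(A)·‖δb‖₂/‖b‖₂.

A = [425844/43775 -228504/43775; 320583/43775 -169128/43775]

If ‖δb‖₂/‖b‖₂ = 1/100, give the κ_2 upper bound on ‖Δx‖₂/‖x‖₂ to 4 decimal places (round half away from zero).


M = AᵀA = [11364662889/76650025 -1212212952/15330005; -1212212952/15330005 3232734336/76650025]. tr(M)=2020401/10609, det(M)=2742336/6630625
eigenvalues of AᵀA: λ = (tr ± √(tr²−4·det))/2 = 4761/25, 576/265225
κ = σ_max/σ_min = (69/5)/(24/515) = 296.1250
κ_2(A)·‖δb‖/‖b‖ = 2.9613

2.9613


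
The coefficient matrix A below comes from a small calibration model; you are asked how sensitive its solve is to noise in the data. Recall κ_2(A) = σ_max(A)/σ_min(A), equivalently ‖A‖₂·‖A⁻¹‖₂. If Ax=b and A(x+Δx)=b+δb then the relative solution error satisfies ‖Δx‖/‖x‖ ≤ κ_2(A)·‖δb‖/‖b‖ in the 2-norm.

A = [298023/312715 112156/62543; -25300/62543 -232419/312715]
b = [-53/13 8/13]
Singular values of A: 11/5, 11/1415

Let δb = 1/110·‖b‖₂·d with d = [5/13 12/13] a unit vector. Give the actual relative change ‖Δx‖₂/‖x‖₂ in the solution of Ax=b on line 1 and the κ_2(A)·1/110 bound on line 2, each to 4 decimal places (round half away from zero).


0.0375
2.5727

largest singular value 11/5, smallest 11/1415
κ_2(A) = (11/5) / (11/1415) = 283.0000
κ_2(A)·‖δb‖/‖b‖ = 2.5727
solve Ax = b  →  x = [112.6471 -62.1390]
2-norm of b is 4.1231; of x, 128.6492
with δb = [0.0144 0.0346], A·Δx = δb → ‖Δx‖ = 4.8216
dividing the unrounded norms, ‖Δx‖/‖x‖ = 0.0375
tightness: 0.0375 against a bound of 2.5727 (unrounded ratio ≈ 0.0146)
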